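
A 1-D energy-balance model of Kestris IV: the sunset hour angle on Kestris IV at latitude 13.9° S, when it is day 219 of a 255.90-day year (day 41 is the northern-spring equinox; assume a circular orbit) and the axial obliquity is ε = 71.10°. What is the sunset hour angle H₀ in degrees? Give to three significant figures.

H₀ = 119°

Solar longitude: λ_s = 360° × (219 − 41)/255.90 = 250.410°.
sin δ = sin 71.10° × sin 250.410° = -0.89132, so δ = -63.040°.
cos H₀ = −tan φ · tan δ = −tan(-13.9°) × tan(-63.040°) = -0.4865, so H₀ = 2.0789 rad = 119.11°.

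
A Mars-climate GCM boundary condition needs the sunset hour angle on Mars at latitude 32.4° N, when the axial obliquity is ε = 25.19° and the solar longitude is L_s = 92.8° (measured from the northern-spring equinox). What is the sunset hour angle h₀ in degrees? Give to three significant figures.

h₀ = 107°

Solar declination: sin δ = sin ε · sin L_s = sin 25.19° × sin 92.8° = 0.42511, so δ = +25.158°.
cos h₀ = −tan ϕ · tan δ = −tan(+32.4°) × tan(+25.158°) = -0.2981, so h₀ = 1.8735 rad = 107.34°.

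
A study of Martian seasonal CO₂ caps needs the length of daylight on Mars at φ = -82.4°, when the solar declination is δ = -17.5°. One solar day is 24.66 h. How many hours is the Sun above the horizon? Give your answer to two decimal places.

24.66 h

Sunrise equation: cos H₀ = −tan φ · tan δ = -2.3631 ≤ −1, so the Sun never sets (polar day) and H₀ = π.
Daylight = 2H₀/(2π) × 24.66 h = (3.1416/π) × 24.66 = 24.66 h.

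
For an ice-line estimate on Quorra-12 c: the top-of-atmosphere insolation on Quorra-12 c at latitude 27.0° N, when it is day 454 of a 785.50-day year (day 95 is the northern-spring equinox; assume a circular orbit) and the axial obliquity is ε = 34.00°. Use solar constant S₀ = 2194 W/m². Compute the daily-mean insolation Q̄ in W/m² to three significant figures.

Q̄ ≈ 691 W/m²

Solar longitude: λ_s = 360° × (454 − 95)/785.50 = 164.532°.
sin δ = sin 34.00° × sin 164.532° = 0.14914, so δ = +8.577°.
cos H₀ = −tan(+27.0°) tan(+8.577°) = -0.0768, H₀ = 1.6477 rad.
Bracket: H₀ sin φ sin δ + cos φ cos δ sin H₀ = 1.6477×0.45399×0.14914 + 0.89101×0.98882×0.99704 = 0.111563 + 0.878441 = 0.990004.
Q̄ = (S₀/π) × [bracket] = (2194/π) × 0.990004 = 691.4 W/m².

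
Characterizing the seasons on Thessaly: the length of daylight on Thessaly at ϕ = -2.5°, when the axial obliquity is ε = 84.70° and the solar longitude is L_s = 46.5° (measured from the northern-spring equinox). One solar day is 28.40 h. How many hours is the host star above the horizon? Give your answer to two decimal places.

13.79 h

Solar declination: sin δ = sin ε · sin L_s = sin 84.70° × sin 46.5° = 0.72227, so δ = +46.242°.
cos h₀ = −tan ϕ · tan δ = −tan(-2.5°) × tan(+46.242°) = 0.0456, so h₀ = 1.5252 rad = 87.39°.
Daylight = 2h₀/(2π) × 28.40 h = (1.5252/π) × 28.40 = 13.79 h.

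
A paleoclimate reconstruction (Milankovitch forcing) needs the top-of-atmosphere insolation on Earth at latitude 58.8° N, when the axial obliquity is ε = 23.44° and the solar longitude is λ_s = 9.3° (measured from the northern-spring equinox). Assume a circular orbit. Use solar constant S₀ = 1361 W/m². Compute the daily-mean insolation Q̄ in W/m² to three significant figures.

Q̄ ≈ 263 W/m²

Solar declination: sin δ = sin ε · sin λ_s = sin 23.44° × sin 9.3° = 0.06428, so δ = +3.686°.
cos H₀ = −tan(+58.8°) tan(+3.686°) = -0.1064, H₀ = 1.6774 rad.
Bracket: H₀ sin φ sin δ + cos φ cos δ sin H₀ = 1.6774×0.85536×0.06428 + 0.51803×0.99793×0.99433 = 0.092228 + 0.514027 = 0.606255.
Q̄ = (S₀/π) × [bracket] = (1361/π) × 0.606255 = 262.6 W/m².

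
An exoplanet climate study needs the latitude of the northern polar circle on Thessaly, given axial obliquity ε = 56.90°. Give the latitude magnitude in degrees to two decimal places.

33.10°

The polar circle is the lowest latitude that experiences at least one full rotation of continuous daylight at the northern-summer solstice; it lies at |φ| = 90° − ε = 90° − 56.90° = 33.10°.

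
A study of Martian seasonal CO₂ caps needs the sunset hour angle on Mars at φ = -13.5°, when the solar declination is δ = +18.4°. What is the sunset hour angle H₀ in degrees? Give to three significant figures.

cos H₀ = −tan φ · tan δ = −tan(-13.5°) × tan(+18.400°) = 0.0799, so H₀ = 1.4908 rad = 85.42°.

H₀ = 85.4°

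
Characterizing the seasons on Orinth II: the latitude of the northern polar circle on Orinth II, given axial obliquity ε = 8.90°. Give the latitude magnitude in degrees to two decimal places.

81.10°

The polar circle is the lowest latitude that experiences at least one full rotation of continuous daylight at the northern-summer solstice; it lies at |φ| = 90° − ε = 90° − 8.90° = 81.10°.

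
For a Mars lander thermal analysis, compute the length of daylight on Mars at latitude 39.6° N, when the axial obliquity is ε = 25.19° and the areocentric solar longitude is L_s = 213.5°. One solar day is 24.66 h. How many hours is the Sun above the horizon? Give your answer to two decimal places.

10.75 h

sin δ = sin 25.19° × sin 213.5° = -0.23492, so δ = -13.587°.
cos h₀ = −tan ϕ · tan δ = −tan(+39.6°) × tan(-13.587°) = 0.1999, so h₀ = 1.3695 rad = 78.47°.
Daylight = 2h₀/(2π) × 24.66 h = (1.3695/π) × 24.66 = 10.75 h.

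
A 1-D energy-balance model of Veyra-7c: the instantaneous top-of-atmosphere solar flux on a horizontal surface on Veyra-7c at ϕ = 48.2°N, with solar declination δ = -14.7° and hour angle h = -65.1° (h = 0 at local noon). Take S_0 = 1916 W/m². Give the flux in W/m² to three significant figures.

158 W/m²

cos θ_z = sin ϕ sin δ + cos ϕ cos δ cos h = -0.189170 + 0.271448 = 0.082278.
Flux = S_0 · cos θ_z = 1916 × 0.082278 = 157.6 W/m².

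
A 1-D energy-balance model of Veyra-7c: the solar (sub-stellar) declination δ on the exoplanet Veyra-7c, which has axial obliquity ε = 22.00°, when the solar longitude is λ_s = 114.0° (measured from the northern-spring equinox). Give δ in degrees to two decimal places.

δ = +20.01°

sin δ = sin ε · sin λ_s = sin 22.00° × sin 114.0° = 0.342220.
δ = arcsin(0.342220) = +20.01°.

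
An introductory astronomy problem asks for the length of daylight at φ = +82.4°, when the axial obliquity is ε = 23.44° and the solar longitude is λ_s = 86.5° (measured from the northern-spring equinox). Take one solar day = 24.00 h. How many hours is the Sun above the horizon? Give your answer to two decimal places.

24.00 h

Solar declination: sin δ = sin ε · sin λ_s = sin 23.44° × sin 86.5° = 0.39705, so δ = +23.394°.
Sunrise equation: cos H₀ = −tan φ · tan δ = -3.2422 ≤ −1, so the Sun never sets (polar day) and H₀ = π.
Daylight = 2H₀/(2π) × 24.00 h = (3.1416/π) × 24.00 = 24.00 h.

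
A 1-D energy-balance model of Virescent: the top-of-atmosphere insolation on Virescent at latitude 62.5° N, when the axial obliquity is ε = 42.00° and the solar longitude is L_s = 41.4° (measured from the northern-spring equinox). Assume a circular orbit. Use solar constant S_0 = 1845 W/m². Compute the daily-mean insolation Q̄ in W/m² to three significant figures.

Solar declination: sin δ = sin ε · sin L_s = sin 42.00° × sin 41.4° = 0.44250, so δ = +26.264°.
cos h₀ = −tan(+62.5°) tan(+26.264°) = -0.9479, h₀ = 2.8174 rad.
Bracket: h₀ sin ϕ sin δ + cos ϕ cos δ sin h₀ = 2.8174×0.88701×0.44250 + 0.46175×0.89677×0.31858 = 1.105835 + 0.131919 = 1.237754.
Q̄ = (S_0/π) × [bracket] = (1845/π) × 1.237754 = 726.9 W/m².

Q̄ ≈ 727 W/m²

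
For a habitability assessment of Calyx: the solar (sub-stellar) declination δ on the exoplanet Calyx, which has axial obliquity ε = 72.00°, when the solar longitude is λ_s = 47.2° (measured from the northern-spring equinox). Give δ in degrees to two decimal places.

δ = +44.25°

sin δ = sin ε · sin λ_s = sin 72.00° × sin 47.2° = 0.697819.
δ = arcsin(0.697819) = +44.25°.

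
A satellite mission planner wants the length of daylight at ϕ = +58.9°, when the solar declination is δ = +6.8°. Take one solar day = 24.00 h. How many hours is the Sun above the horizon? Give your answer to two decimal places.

cos h₀ = −tan ϕ · tan δ = −tan(+58.9°) × tan(+6.800°) = -0.1977, so h₀ = 1.7698 rad = 101.40°.
Daylight = 2h₀/(2π) × 24.00 h = (1.7698/π) × 24.00 = 13.52 h.

13.52 h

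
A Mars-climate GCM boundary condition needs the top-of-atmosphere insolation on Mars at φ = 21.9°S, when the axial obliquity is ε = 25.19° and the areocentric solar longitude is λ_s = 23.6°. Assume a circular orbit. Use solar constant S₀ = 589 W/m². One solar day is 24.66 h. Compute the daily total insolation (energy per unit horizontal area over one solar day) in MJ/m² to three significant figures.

sin δ = sin 25.19° × sin 23.6° = 0.17040, so δ = +9.811°.
cos H₀ = −tan(-21.9°) tan(+9.811°) = 0.0695, H₀ = 1.5012 rad.
Bracket: H₀ sin φ sin δ + cos φ cos δ sin H₀ = 1.5012×-0.37299×0.17040 + 0.92784×0.98538×0.99758 = -0.095413 + 0.912062 = 0.816649.
Q̄ = (S₀/π) × [bracket] = (589/π) × 0.816649 = 153.11 W/m².
Daily total = Q̄ × 24.66 h × 3600 s/h = 153.11 × 24.66 × 3600 / 10⁶ = 13.59 MJ/m².

13.6 MJ/m²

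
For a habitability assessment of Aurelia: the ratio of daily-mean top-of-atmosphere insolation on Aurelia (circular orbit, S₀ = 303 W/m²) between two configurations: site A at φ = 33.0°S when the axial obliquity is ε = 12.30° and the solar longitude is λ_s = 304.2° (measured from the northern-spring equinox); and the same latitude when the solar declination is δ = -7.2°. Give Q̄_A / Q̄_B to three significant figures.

Q̄_A / Q̄_B ≈ 1.04

— Configuration A (φ=-33.0°):
Solar declination: sin δ = sin ε · sin λ_s = sin 12.30° × sin 304.2° = -0.17619, so δ = -10.148°.
cos H₀ = −tan(-33.0°) tan(-10.148°) = -0.1162, H₀ = 1.6873 rad.
Bracket: H₀ sin φ sin δ + cos φ cos δ sin H₀ = 1.6873×-0.54464×-0.17619 + 0.83867×0.98436×0.99322 = 0.161914 + 0.819956 = 0.981870.
Q̄ = (S₀/π) × [bracket] = (303/π) × 0.981870 = 94.699 W/m².
— Configuration B (φ=-33.0°):
cos H₀ = −tan(-33.0°) tan(-7.200°) = -0.0820, H₀ = 1.6529 rad.
Bracket: H₀ sin φ sin δ + cos φ cos δ sin H₀ = 1.6529×-0.54464×-0.12533 + 0.83867×0.99211×0.99663 = 0.112827 + 0.829249 = 0.942076.
Q̄ = (S₀/π) × [bracket] = (303/π) × 0.942076 = 90.861 W/m².
Ratio Q̄_A / Q̄_B = 94.699 / 90.861 = 1.042.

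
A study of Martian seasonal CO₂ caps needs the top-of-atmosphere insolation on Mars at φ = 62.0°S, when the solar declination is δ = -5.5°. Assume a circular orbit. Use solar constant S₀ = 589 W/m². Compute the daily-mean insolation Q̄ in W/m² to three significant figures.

cos H₀ = −tan(-62.0°) tan(-5.500°) = -0.1811, H₀ = 1.7529 rad.
Bracket: H₀ sin φ sin δ + cos φ cos δ sin H₀ = 1.7529×-0.88295×-0.09585 + 0.46947×0.99540×0.98347 = 0.148349 + 0.459586 = 0.607935.
Q̄ = (S₀/π) × [bracket] = (589/π) × 0.607935 = 114.0 W/m².

Q̄ ≈ 114 W/m²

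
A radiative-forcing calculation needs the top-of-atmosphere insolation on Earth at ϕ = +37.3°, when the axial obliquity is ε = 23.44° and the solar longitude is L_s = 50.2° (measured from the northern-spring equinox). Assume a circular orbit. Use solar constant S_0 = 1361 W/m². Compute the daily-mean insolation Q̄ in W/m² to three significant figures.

Solar declination: sin δ = sin ε · sin L_s = sin 23.44° × sin 50.2° = 0.30561, so δ = +17.795°.
cos h₀ = −tan(+37.3°) tan(+17.795°) = -0.2445, h₀ = 1.8178 rad.
Bracket: h₀ sin ϕ sin δ + cos ϕ cos δ sin h₀ = 1.8178×0.60599×0.30561 + 0.79547×0.95216×0.96965 = 0.336650 + 0.734427 = 1.071077.
Q̄ = (S_0/π) × [bracket] = (1361/π) × 1.071077 = 464.0 W/m².

Q̄ ≈ 464 W/m²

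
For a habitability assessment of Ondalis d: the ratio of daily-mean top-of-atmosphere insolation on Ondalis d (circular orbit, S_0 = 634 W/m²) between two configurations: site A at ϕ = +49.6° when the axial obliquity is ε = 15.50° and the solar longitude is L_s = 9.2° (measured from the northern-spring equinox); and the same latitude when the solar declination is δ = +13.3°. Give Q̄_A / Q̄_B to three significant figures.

— Configuration A (ϕ=+49.6°):
Solar declination: sin δ = sin ε · sin L_s = sin 15.50° × sin 9.2° = 0.04273, so δ = +2.449°.
cos h₀ = −tan(+49.6°) tan(+2.449°) = -0.0502, h₀ = 1.6211 rad.
Bracket: h₀ sin ϕ sin δ + cos ϕ cos δ sin h₀ = 1.6211×0.76154×0.04273 + 0.64812×0.99909×0.99874 = 0.052752 + 0.646714 = 0.699466.
Q̄ = (S_0/π) × [bracket] = (634/π) × 0.699466 = 141.16 W/m².
— Configuration B (ϕ=+49.6°):
cos h₀ = −tan(+49.6°) tan(+13.300°) = -0.2778, h₀ = 1.8523 rad.
Bracket: h₀ sin ϕ sin δ + cos ϕ cos δ sin h₀ = 1.8523×0.76154×0.23005 + 0.64812×0.97318×0.96065 = 0.324509 + 0.605918 = 0.930427.
Q̄ = (S_0/π) × [bracket] = (634/π) × 0.930427 = 187.77 W/m².
Ratio Q̄_A / Q̄_B = 141.16 / 187.77 = 0.7518.

Q̄_A / Q̄_B ≈ 0.752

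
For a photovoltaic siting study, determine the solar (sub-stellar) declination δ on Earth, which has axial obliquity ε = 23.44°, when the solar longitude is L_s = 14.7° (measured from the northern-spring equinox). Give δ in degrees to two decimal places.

sin δ = sin ε · sin L_s = sin 23.44° × sin 14.7° = 0.100942.
δ = arcsin(0.100942) = +5.79°.

δ = +5.79°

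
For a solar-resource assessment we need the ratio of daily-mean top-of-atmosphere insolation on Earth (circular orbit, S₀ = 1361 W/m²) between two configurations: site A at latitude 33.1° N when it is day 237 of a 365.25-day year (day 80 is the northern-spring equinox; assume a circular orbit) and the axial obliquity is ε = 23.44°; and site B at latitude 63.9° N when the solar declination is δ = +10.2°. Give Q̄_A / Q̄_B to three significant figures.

Q̄_A / Q̄_B ≈ 1.37

— Configuration A (φ=+33.1°):
Solar longitude: λ_s = 360° × (237 − 80)/365.25 = 154.743°.
sin δ = sin 23.44° × sin 154.743° = 0.16973, so δ = +9.772°.
cos H₀ = −tan(+33.1°) tan(+9.772°) = -0.1123, H₀ = 1.6833 rad.
Bracket: H₀ sin φ sin δ + cos φ cos δ sin H₀ = 1.6833×0.54610×0.16973 + 0.83772×0.98549×0.99368 = 0.156024 + 0.820347 = 0.976371.
Q̄ = (S₀/π) × [bracket] = (1361/π) × 0.976371 = 422.98 W/m².
— Configuration B (φ=+63.9°):
cos H₀ = −tan(+63.9°) tan(+10.200°) = -0.3673, H₀ = 1.9469 rad.
Bracket: H₀ sin φ sin δ + cos φ cos δ sin H₀ = 1.9469×0.89803×0.17708 + 0.43994×0.98420×0.93011 = 0.309602 + 0.402727 = 0.712329.
Q̄ = (S₀/π) × [bracket] = (1361/π) × 0.712329 = 308.59 W/m².
Ratio Q̄_A / Q̄_B = 422.98 / 308.59 = 1.371.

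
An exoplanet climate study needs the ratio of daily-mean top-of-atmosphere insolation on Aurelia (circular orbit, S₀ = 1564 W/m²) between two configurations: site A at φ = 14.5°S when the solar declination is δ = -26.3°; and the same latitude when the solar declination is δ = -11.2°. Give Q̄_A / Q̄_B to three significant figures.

— Configuration A (φ=-14.5°):
cos H₀ = −tan(-14.5°) tan(-26.300°) = -0.1278, H₀ = 1.6990 rad.
Bracket: H₀ sin φ sin δ + cos φ cos δ sin H₀ = 1.6990×-0.25038×-0.44307 + 0.96815×0.89649×0.99180 = 0.188480 + 0.860820 = 1.049300.
Q̄ = (S₀/π) × [bracket] = (1564/π) × 1.049300 = 522.38 W/m².
— Configuration B (φ=-14.5°):
cos H₀ = −tan(-14.5°) tan(-11.200°) = -0.0512, H₀ = 1.6220 rad.
Bracket: H₀ sin φ sin δ + cos φ cos δ sin H₀ = 1.6220×-0.25038×-0.19423 + 0.96815×0.98096×0.99869 = 0.078880 + 0.948472 = 1.027352.
Q̄ = (S₀/π) × [bracket] = (1564/π) × 1.027352 = 511.45 W/m².
Ratio Q̄_A / Q̄_B = 522.38 / 511.45 = 1.021.

Q̄_A / Q̄_B ≈ 1.02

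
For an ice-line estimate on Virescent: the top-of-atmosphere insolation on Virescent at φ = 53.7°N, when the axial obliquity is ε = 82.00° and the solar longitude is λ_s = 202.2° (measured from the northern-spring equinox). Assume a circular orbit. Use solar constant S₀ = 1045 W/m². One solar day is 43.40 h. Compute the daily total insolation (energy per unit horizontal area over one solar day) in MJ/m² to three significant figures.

8.34 MJ/m²

Solar declination: sin δ = sin ε · sin λ_s = sin 82.00° × sin 202.2° = -0.37416, so δ = -21.973°.
cos H₀ = −tan(+53.7°) tan(-21.973°) = 0.5493, H₀ = 0.9893 rad.
Bracket: H₀ sin φ sin δ + cos φ cos δ sin H₀ = 0.9893×0.80593×-0.37416 + 0.59201×0.92736×0.83565 = -0.298320 + 0.458777 = 0.160457.
Q̄ = (S₀/π) × [bracket] = (1045/π) × 0.160457 = 53.373 W/m².
Daily total = Q̄ × 43.40 h × 3600 s/h = 53.373 × 43.40 × 3600 / 10⁶ = 8.339 MJ/m².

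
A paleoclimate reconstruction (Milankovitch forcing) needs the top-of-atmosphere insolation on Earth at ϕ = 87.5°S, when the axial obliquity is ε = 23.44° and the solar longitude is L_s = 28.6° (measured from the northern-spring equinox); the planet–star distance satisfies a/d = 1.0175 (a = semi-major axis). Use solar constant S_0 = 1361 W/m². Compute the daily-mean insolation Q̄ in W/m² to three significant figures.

Solar declination: sin δ = sin ε · sin L_s = sin 23.44° × sin 28.6° = 0.19042, so δ = +10.977°.
cos h₀ = −tan(-87.5°) tan(+10.977°) = 4.4426 ≥ 1 ⇒ polar night, h₀ = 0 and Q̄ = 0.
Inverse-square distance factor (a/d)² = 1.0175² = 1.035306.

Q̄ ≈ 0.00 W/m²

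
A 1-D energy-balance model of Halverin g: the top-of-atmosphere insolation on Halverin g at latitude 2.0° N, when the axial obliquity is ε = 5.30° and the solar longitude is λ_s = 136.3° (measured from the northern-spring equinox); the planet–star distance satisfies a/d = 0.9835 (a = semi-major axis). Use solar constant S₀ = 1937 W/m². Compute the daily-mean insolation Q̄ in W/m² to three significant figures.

Q̄ ≈ 597 W/m²

Solar declination: sin δ = sin ε · sin λ_s = sin 5.30° × sin 136.3° = 0.06382, so δ = +3.659°.
cos H₀ = −tan(+2.0°) tan(+3.659°) = -0.0022, H₀ = 1.5730 rad.
Bracket: H₀ sin φ sin δ + cos φ cos δ sin H₀ = 1.5730×0.03490×0.06382 + 0.99939×0.99796×1.00000 = 0.003504 + 0.997351 = 1.000855.
Inverse-square distance factor (a/d)² = 0.9835² = 0.967272.
Q̄ = (S₀/π) × 0.967272 × [bracket] = (1937/π) × 0.967272 × 1.000855 = 596.9 W/m².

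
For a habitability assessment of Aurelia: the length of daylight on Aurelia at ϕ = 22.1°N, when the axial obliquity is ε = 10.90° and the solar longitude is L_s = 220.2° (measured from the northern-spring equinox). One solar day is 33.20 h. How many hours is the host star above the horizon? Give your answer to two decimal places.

16.07 h

Solar declination: sin δ = sin ε · sin L_s = sin 10.90° × sin 220.2° = -0.12205, so δ = -7.011°.
cos h₀ = −tan ϕ · tan δ = −tan(+22.1°) × tan(-7.011°) = 0.0499, so h₀ = 1.5208 rad = 87.14°.
Daylight = 2h₀/(2π) × 33.20 h = (1.5208/π) × 33.20 = 16.07 h.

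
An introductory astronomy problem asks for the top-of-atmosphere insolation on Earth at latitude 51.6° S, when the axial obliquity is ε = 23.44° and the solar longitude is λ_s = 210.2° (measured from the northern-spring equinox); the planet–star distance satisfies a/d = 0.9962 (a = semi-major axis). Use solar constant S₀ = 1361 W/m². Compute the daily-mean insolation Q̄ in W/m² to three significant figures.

Q̄ ≈ 376 W/m²

Solar declination: sin δ = sin ε · sin λ_s = sin 23.44° × sin 210.2° = -0.20010, so δ = -11.543°.
cos H₀ = −tan(-51.6°) tan(-11.543°) = -0.2577, H₀ = 1.8314 rad.
Bracket: H₀ sin φ sin δ + cos φ cos δ sin H₀ = 1.8314×-0.78369×-0.20010 + 0.62115×0.97978×0.96623 = 0.287193 + 0.588038 = 0.875231.
Inverse-square distance factor (a/d)² = 0.9962² = 0.992414.
Q̄ = (S₀/π) × 0.992414 × [bracket] = (1361/π) × 0.992414 × 0.875231 = 376.3 W/m².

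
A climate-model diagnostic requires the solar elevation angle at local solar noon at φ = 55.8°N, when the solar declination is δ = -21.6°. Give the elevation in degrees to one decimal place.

At local noon the hour angle is zero, so the zenith angle equals |φ − δ| = |+55.8° − (-21.600°)| = 77.400°.
Elevation = 90° − 77.400° = 12.6°.

12.6°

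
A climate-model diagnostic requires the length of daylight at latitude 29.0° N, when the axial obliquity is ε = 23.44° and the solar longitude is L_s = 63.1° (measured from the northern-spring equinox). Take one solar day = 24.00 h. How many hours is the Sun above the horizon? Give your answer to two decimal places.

13.62 h

Solar declination: sin δ = sin ε · sin L_s = sin 23.44° × sin 63.1° = 0.35475, so δ = +20.778°.
cos h₀ = −tan ϕ · tan δ = −tan(+29.0°) × tan(+20.778°) = -0.2103, so h₀ = 1.7827 rad = 102.14°.
Daylight = 2h₀/(2π) × 24.00 h = (1.7827/π) × 24.00 = 13.62 h.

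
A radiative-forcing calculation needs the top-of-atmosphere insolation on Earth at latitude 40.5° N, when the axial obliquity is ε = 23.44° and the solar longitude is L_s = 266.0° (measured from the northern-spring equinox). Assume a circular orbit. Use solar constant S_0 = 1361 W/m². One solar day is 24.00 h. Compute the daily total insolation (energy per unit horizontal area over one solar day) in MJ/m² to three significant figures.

Solar declination: sin δ = sin ε · sin L_s = sin 23.44° × sin 266.0° = -0.39682, so δ = -23.380°.
cos h₀ = −tan(+40.5°) tan(-23.380°) = 0.3692, h₀ = 1.1926 rad.
Bracket: h₀ sin ϕ sin δ + cos ϕ cos δ sin h₀ = 1.1926×0.64945×-0.39682 + 0.76041×0.91790×0.92934 = -0.307351 + 0.648661 = 0.341310.
Q̄ = (S_0/π) × [bracket] = (1361/π) × 0.341310 = 147.86 W/m².
Daily total = Q̄ × 24.00 h × 3600 s/h = 147.86 × 24.00 × 3600 / 10⁶ = 12.78 MJ/m².

12.8 MJ/m²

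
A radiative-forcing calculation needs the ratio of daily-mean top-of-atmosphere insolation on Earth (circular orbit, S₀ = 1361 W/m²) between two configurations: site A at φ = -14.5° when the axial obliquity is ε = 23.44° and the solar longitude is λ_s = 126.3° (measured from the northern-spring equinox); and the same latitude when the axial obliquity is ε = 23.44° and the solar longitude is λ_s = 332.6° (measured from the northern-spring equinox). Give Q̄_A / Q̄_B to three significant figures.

— Configuration A (φ=-14.5°):
Solar declination: sin δ = sin ε · sin λ_s = sin 23.44° × sin 126.3° = 0.32059, so δ = +18.699°.
cos H₀ = −tan(-14.5°) tan(+18.699°) = 0.0875, H₀ = 1.4832 rad.
Bracket: H₀ sin φ sin δ + cos φ cos δ sin H₀ = 1.4832×-0.25038×0.32059 + 0.96815×0.94722×0.99616 = -0.119055 + 0.913530 = 0.794475.
Q̄ = (S₀/π) × [bracket] = (1361/π) × 0.794475 = 344.18 W/m².
— Configuration B (φ=-14.5°):
Solar declination: sin δ = sin ε · sin λ_s = sin 23.44° × sin 332.6° = -0.18306, so δ = -10.548°.
cos H₀ = −tan(-14.5°) tan(-10.548°) = -0.0482, H₀ = 1.6190 rad.
Bracket: H₀ sin φ sin δ + cos φ cos δ sin H₀ = 1.6190×-0.25038×-0.18306 + 0.96815×0.98310×0.99884 = 0.074206 + 0.950684 = 1.024890.
Q̄ = (S₀/π) × [bracket] = (1361/π) × 1.024890 = 444.00 W/m².
Ratio Q̄_A / Q̄_B = 344.18 / 444.00 = 0.7752.

Q̄_A / Q̄_B ≈ 0.775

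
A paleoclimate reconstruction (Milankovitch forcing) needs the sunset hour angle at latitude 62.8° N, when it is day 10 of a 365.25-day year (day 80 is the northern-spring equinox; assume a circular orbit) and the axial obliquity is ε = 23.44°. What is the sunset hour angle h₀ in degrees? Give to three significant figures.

Solar longitude: L_s = 360° × (10 − 80)/365.25 = -68.994°, i.e. -68.994° + 360° = 291.006°.
sin δ = sin 23.44° × sin 291.006° = -0.37135, so δ = -21.799°.
cos h₀ = −tan ϕ · tan δ = −tan(+62.8°) × tan(-21.799°) = 0.7782, so h₀ = 0.6790 rad = 38.90°.

h₀ = 38.9°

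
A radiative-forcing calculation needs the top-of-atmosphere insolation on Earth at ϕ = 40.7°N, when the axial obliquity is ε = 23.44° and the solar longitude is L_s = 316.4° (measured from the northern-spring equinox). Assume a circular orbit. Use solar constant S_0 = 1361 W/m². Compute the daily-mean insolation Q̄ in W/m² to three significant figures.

Solar declination: sin δ = sin ε · sin L_s = sin 23.44° × sin 316.4° = -0.27432, so δ = -15.922°.
cos h₀ = −tan(+40.7°) tan(-15.922°) = 0.2454, h₀ = 1.3229 rad.
Bracket: h₀ sin ϕ sin δ + cos ϕ cos δ sin h₀ = 1.3229×0.65210×-0.27432 + 0.75813×0.96164×0.96943 = -0.236646 + 0.706761 = 0.470115.
Q̄ = (S_0/π) × [bracket] = (1361/π) × 0.470115 = 203.7 W/m².

Q̄ ≈ 204 W/m²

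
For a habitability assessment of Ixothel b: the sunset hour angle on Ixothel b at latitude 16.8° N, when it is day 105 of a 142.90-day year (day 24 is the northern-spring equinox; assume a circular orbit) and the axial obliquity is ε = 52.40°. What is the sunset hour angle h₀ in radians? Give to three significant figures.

Solar longitude: L_s = 360° × (105 − 24)/142.90 = 204.059°.
sin δ = sin 52.40° × sin 204.059° = -0.32300, so δ = -18.844°.
cos h₀ = −tan ϕ · tan δ = −tan(+16.8°) × tan(-18.844°) = 0.1030, so h₀ = 1.4676 rad = 84.09°.

h₀ = 1.47 rad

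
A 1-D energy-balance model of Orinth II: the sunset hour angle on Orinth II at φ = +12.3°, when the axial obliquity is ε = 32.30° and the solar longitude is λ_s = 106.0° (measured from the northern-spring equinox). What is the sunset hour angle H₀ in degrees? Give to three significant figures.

Solar declination: sin δ = sin ε · sin λ_s = sin 32.30° × sin 106.0° = 0.51365, so δ = +30.907°.
cos H₀ = −tan φ · tan δ = −tan(+12.3°) × tan(+30.907°) = -0.1305, so H₀ = 1.7017 rad = 97.50°.

H₀ = 97.5°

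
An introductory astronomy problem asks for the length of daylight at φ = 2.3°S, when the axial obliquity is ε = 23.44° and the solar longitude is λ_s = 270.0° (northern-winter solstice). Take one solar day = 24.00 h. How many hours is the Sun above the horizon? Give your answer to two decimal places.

12.13 h

Solar declination: sin δ = sin ε · sin λ_s = sin 23.44° × sin 270.0° = -0.39779, so δ = -23.440°.
cos H₀ = −tan φ · tan δ = −tan(-2.3°) × tan(-23.440°) = -0.0174, so H₀ = 1.5882 rad = 91.00°.
Daylight = 2H₀/(2π) × 24.00 h = (1.5882/π) × 24.00 = 12.13 h.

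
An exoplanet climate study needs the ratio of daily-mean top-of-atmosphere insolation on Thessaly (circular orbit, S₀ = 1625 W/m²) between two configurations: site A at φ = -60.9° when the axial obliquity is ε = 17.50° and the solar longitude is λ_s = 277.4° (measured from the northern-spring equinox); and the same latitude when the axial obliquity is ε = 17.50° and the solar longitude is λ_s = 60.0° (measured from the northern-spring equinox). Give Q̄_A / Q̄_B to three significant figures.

Q̄_A / Q̄_B ≈ 5.63

— Configuration A (φ=-60.9°):
Solar declination: sin δ = sin ε · sin λ_s = sin 17.50° × sin 277.4° = -0.29820, so δ = -17.350°.
cos H₀ = −tan(-60.9°) tan(-17.350°) = -0.5613, H₀ = 2.1668 rad.
Bracket: H₀ sin φ sin δ + cos φ cos δ sin H₀ = 2.1668×-0.87377×-0.29820 + 0.48634×0.95450×0.82761 = 0.564578 + 0.384186 = 0.948764.
Q̄ = (S₀/π) × [bracket] = (1625/π) × 0.948764 = 490.75 W/m².
— Configuration B (φ=-60.9°):
Solar declination: sin δ = sin ε · sin λ_s = sin 17.50° × sin 60.0° = 0.26042, so δ = +15.095°.
cos H₀ = −tan(-60.9°) tan(+15.095°) = 0.4846, H₀ = 1.0649 rad.
Bracket: H₀ sin φ sin δ + cos φ cos δ sin H₀ = 1.0649×-0.87377×0.26042 + 0.48634×0.96550×0.87474 = -0.242315 + 0.410744 = 0.168429.
Q̄ = (S₀/π) × [bracket] = (1625/π) × 0.168429 = 87.121 W/m².
Ratio Q̄_A / Q̄_B = 490.75 / 87.121 = 5.633.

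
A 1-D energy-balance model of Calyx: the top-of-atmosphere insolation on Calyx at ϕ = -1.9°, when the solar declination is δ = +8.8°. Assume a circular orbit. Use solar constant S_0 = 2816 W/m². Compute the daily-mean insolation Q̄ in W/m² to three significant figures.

cos h₀ = −tan(-1.9°) tan(+8.800°) = 0.0051, h₀ = 1.5657 rad.
Bracket: h₀ sin ϕ sin δ + cos ϕ cos δ sin h₀ = 1.5657×-0.03316×0.15299 + 0.99945×0.98823×0.99999 = -0.007943 + 0.987677 = 0.979734.
Q̄ = (S_0/π) × [bracket] = (2816/π) × 0.979734 = 878.2 W/m².

Q̄ ≈ 878 W/m²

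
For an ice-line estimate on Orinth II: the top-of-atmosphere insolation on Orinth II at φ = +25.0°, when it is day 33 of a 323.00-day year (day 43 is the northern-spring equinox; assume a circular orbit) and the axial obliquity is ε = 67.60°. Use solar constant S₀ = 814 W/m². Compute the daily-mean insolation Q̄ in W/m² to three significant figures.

Solar longitude: λ_s = 360° × (33 − 43)/323.00 = -11.146°, i.e. -11.146° + 360° = 348.854°.
sin δ = sin 67.60° × sin 348.854° = -0.17872, so δ = -10.295°.
cos H₀ = −tan(+25.0°) tan(-10.295°) = 0.0847, H₀ = 1.4860 rad.
Bracket: H₀ sin φ sin δ + cos φ cos δ sin H₀ = 1.4860×0.42262×-0.17872 + 0.90631×0.98390×0.99641 = -0.112239 + 0.888517 = 0.776278.
Q̄ = (S₀/π) × [bracket] = (814/π) × 0.776278 = 201.1 W/m².

Q̄ ≈ 201 W/m²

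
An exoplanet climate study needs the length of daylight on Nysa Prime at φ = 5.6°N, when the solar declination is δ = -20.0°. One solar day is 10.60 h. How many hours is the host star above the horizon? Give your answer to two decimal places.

5.18 h

cos H₀ = −tan φ · tan δ = −tan(+5.6°) × tan(-20.000°) = 0.0357, so H₀ = 1.5351 rad = 87.95°.
Daylight = 2H₀/(2π) × 10.60 h = (1.5351/π) × 10.60 = 5.18 h.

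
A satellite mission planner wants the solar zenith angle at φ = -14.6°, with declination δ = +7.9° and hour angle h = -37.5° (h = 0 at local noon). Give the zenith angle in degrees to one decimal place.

cos θ_z = sin φ sin δ + cos φ cos δ cos h = -0.034646 + 0.760449 = 0.725803.
θ_z = arccos(0.725803) = 43.5°.

θ_z = 43.5°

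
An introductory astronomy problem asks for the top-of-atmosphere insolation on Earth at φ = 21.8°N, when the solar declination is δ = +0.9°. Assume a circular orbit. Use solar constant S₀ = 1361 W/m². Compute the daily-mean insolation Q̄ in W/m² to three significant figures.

cos H₀ = −tan(+21.8°) tan(+0.900°) = -0.0063, H₀ = 1.5771 rad.
Bracket: H₀ sin φ sin δ + cos φ cos δ sin H₀ = 1.5771×0.37137×0.01571 + 0.92849×0.99988×0.99998 = 0.009201 + 0.928360 = 0.937561.
Q̄ = (S₀/π) × [bracket] = (1361/π) × 0.937561 = 406.2 W/m².

Q̄ ≈ 406 W/m²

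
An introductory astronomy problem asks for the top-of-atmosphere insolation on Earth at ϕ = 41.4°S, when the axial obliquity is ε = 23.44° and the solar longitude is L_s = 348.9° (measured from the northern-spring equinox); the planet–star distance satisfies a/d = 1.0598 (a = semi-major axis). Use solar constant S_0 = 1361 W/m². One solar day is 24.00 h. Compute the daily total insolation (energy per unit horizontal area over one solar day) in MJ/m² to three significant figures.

34.9 MJ/m²

Solar declination: sin δ = sin ε · sin L_s = sin 23.44° × sin 348.9° = -0.07658, so δ = -4.392°.
cos h₀ = −tan(-41.4°) tan(-4.392°) = -0.0677, h₀ = 1.6386 rad.
Bracket: h₀ sin ϕ sin δ + cos ϕ cos δ sin h₀ = 1.6386×-0.66131×-0.07658 + 0.75011×0.99706×0.99770 = 0.082984 + 0.746184 = 0.829168.
Inverse-square distance factor (a/d)² = 1.0598² = 1.123176.
Q̄ = (S_0/π) × 1.123176 × [bracket] = (1361/π) × 1.123176 × 0.829168 = 403.46 W/m².
Daily total = Q̄ × 24.00 h × 3600 s/h = 403.46 × 24.00 × 3600 / 10⁶ = 34.86 MJ/m².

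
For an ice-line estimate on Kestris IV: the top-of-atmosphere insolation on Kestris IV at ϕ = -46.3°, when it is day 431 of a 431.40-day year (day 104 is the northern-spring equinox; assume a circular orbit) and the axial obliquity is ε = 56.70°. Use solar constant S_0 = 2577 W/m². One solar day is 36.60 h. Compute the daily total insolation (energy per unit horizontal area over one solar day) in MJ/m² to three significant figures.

205 MJ/m²

Solar longitude: L_s = 360° × (431 − 104)/431.40 = 272.879°.
sin δ = sin 56.70° × sin 272.879° = -0.83475, so δ = -56.590°.
cos h₀ = −tan(-46.3°) tan(-56.590°) = -1.5864 ≤ −1 ⇒ polar day, h₀ = π.
Bracket: h₀ sin ϕ sin δ + cos ϕ cos δ sin h₀ = 3.1416×-0.72297×-0.83475 + 0.69088×0.55063×0.00000 = 1.895953 + 0.000000 = 1.895953.
Q̄ = (S_0/π) × [bracket] = (2577/π) × 1.895953 = 1555.2 W/m².
Daily total = Q̄ × 36.60 h × 3600 s/h = 1555.2 × 36.60 × 3600 / 10⁶ = 204.9 MJ/m².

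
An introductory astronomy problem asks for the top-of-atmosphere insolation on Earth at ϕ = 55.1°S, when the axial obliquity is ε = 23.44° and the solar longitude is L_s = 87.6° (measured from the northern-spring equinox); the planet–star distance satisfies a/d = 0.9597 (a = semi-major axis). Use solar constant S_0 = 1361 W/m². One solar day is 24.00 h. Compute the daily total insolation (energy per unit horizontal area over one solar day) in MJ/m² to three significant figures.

Solar declination: sin δ = sin ε · sin L_s = sin 23.44° × sin 87.6° = 0.39744, so δ = +23.418°.
cos h₀ = −tan(-55.1°) tan(+23.418°) = 0.6209, h₀ = 0.9010 rad.
Bracket: h₀ sin ϕ sin δ + cos ϕ cos δ sin h₀ = 0.9010×-0.82015×0.39744 + 0.57215×0.91763×0.78392 = -0.293690 + 0.411575 = 0.117885.
Inverse-square distance factor (a/d)² = 0.9597² = 0.921024.
Q̄ = (S_0/π) × 0.921024 × [bracket] = (1361/π) × 0.921024 × 0.117885 = 47.037 W/m².
Daily total = Q̄ × 24.00 h × 3600 s/h = 47.037 × 24.00 × 3600 / 10⁶ = 4.064 MJ/m².

4.06 MJ/m²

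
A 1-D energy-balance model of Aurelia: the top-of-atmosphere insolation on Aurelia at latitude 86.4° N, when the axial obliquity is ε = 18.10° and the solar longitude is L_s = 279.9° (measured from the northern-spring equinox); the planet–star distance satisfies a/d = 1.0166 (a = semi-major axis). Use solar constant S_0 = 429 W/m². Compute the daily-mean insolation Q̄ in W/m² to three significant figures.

Q̄ ≈ 0.00 W/m²

Solar declination: sin δ = sin ε · sin L_s = sin 18.10° × sin 279.9° = -0.30605, so δ = -17.821°.
cos h₀ = −tan(+86.4°) tan(-17.821°) = 5.1097 ≥ 1 ⇒ polar night, h₀ = 0 and Q̄ = 0.
Inverse-square distance factor (a/d)² = 1.0166² = 1.033476.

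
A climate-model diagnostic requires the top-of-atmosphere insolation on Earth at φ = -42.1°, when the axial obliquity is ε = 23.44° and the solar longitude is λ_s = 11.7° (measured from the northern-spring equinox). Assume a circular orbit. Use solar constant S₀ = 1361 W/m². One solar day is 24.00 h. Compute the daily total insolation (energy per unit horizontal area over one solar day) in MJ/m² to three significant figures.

Solar declination: sin δ = sin ε · sin λ_s = sin 23.44° × sin 11.7° = 0.08067, so δ = +4.627°.
cos H₀ = −tan(-42.1°) tan(+4.627°) = 0.0731, H₀ = 1.4976 rad.
Bracket: H₀ sin φ sin δ + cos φ cos δ sin H₀ = 1.4976×-0.67043×0.08067 + 0.74198×0.99674×0.99732 = -0.080996 + 0.737579 = 0.656583.
Q̄ = (S₀/π) × [bracket] = (1361/π) × 0.656583 = 284.44 W/m².
Daily total = Q̄ × 24.00 h × 3600 s/h = 284.44 × 24.00 × 3600 / 10⁶ = 24.58 MJ/m².

24.6 MJ/m²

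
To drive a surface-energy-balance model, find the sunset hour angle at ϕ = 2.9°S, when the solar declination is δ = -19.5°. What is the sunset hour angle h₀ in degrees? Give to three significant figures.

cos h₀ = −tan ϕ · tan δ = −tan(-2.9°) × tan(-19.500°) = -0.0179, so h₀ = 1.5887 rad = 91.03°.

h₀ = 91.0°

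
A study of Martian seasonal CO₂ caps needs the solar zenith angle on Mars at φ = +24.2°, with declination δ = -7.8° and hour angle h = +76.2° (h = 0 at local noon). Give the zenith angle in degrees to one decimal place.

cos θ_z = sin φ sin δ + cos φ cos δ cos h = -0.055633 + 0.215558 = 0.159925.
θ_z = arccos(0.159925) = 80.8°.

θ_z = 80.8°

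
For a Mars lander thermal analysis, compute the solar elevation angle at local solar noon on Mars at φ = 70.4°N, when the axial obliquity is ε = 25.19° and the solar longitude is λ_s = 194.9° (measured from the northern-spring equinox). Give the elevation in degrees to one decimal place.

Solar declination: sin δ = sin ε · sin λ_s = sin 25.19° × sin 194.9° = -0.10944, so δ = -6.283°.
At local noon the hour angle is zero, so the zenith angle equals |φ − δ| = |+70.4° − (-6.283°)| = 76.683°.
Elevation = 90° − 76.683° = 13.3°.

13.3°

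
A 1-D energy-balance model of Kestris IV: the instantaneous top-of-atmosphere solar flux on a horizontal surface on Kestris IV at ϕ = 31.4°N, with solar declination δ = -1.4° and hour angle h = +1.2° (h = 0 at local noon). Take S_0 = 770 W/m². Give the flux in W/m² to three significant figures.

647 W/m²

cos θ_z = sin ϕ sin δ + cos ϕ cos δ cos h = -0.012729 + 0.853109 = 0.840380.
Flux = S_0 · cos θ_z = 770 × 0.840380 = 647.1 W/m².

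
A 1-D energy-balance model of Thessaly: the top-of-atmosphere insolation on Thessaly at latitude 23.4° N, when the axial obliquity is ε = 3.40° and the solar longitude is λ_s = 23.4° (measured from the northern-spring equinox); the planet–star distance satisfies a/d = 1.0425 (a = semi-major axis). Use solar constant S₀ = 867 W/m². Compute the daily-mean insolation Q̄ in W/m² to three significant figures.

Q̄ ≈ 280 W/m²

Solar declination: sin δ = sin ε · sin λ_s = sin 3.40° × sin 23.4° = 0.02355, so δ = +1.350°.
cos H₀ = −tan(+23.4°) tan(+1.350°) = -0.0102, H₀ = 1.5810 rad.
Bracket: H₀ sin φ sin δ + cos φ cos δ sin H₀ = 1.5810×0.39715×0.02355 + 0.91775×0.99972×0.99995 = 0.014787 + 0.917447 = 0.932234.
Inverse-square distance factor (a/d)² = 1.0425² = 1.086806.
Q̄ = (S₀/π) × 1.086806 × [bracket] = (867/π) × 1.086806 × 0.932234 = 279.6 W/m².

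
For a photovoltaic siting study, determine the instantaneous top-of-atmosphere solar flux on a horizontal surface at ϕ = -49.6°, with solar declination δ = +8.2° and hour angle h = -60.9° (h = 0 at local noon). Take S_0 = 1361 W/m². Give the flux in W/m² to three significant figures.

277 W/m²

cos θ_z = sin ϕ sin δ + cos ϕ cos δ cos h = -0.108617 + 0.311981 = 0.203364.
Flux = S_0 · cos θ_z = 1361 × 0.203364 = 276.8 W/m².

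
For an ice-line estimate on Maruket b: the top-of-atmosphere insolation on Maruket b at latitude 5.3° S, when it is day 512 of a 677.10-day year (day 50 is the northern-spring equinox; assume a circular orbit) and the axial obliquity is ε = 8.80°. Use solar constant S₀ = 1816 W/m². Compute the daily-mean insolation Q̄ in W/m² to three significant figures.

Q̄ ≈ 582 W/m²

Solar longitude: λ_s = 360° × (512 − 50)/677.10 = 245.636°.
sin δ = sin 8.80° × sin 245.636° = -0.13936, so δ = -8.011°.
cos H₀ = −tan(-5.3°) tan(-8.011°) = -0.0131, H₀ = 1.5839 rad.
Bracket: H₀ sin φ sin δ + cos φ cos δ sin H₀ = 1.5839×-0.09237×-0.13936 + 0.99572×0.99024×0.99991 = 0.020389 + 0.985913 = 1.006302.
Q̄ = (S₀/π) × [bracket] = (1816/π) × 1.006302 = 581.7 W/m².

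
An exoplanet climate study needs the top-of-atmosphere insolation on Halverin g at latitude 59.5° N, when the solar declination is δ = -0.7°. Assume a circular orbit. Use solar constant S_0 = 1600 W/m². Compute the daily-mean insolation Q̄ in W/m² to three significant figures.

Q̄ ≈ 250 W/m²

cos h₀ = −tan(+59.5°) tan(-0.700°) = 0.0207, h₀ = 1.5501 rad.
Bracket: h₀ sin ϕ sin δ + cos ϕ cos δ sin h₀ = 1.5501×0.86163×-0.01222 + 0.50754×0.99993×0.99978 = -0.016321 + 0.507393 = 0.491072.
Q̄ = (S_0/π) × [bracket] = (1600/π) × 0.491072 = 250.1 W/m².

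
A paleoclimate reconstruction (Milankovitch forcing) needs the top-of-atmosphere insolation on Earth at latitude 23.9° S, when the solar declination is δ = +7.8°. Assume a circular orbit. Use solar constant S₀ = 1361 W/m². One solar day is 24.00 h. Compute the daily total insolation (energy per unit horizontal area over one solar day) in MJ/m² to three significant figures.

30.7 MJ/m²

cos H₀ = −tan(-23.9°) tan(+7.800°) = 0.0607, H₀ = 1.5101 rad.
Bracket: H₀ sin φ sin δ + cos φ cos δ sin H₀ = 1.5101×-0.40514×0.13572 + 0.91425×0.99075×0.99816 = -0.083034 + 0.904127 = 0.821093.
Q̄ = (S₀/π) × [bracket] = (1361/π) × 0.821093 = 355.71 W/m².
Daily total = Q̄ × 24.00 h × 3600 s/h = 355.71 × 24.00 × 3600 / 10⁶ = 30.73 MJ/m².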